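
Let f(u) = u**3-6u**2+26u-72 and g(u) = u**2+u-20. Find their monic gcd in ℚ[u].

u-4

Repeated division with remainder:
  u**3-6u**2+26u-72 = (u-7)(u**2+u-20) + (53u-212)
  u**2+u-20 = ((1/53)u+5/53)(53u-212) + (0)
Last nonzero remainder: 53u-212. Dividing through by 53 gives the monic gcd u-4.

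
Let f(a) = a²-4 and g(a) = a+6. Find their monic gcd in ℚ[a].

1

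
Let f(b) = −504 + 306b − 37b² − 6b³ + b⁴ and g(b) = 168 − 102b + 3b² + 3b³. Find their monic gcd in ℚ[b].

−28 + 3b + b²

By polynomial division,
  b⁴ − 6b³ − 37b² + 306b − 504 = ((1/3)b − 7/3)(3b³ + 3b² − 102b + 168) + (4b² + 12b − 112)
  3b³ + 3b² − 102b + 168 = ((3/4)b − 3/2)(4b² + 12b − 112) + (0)
Last nonzero remainder: 4b² + 12b − 112. Dividing through by 4 gives the monic gcd b² + 3b − 28.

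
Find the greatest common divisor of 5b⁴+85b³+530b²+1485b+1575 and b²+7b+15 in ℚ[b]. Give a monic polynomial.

b²+7b+15

By polynomial division,
  5b⁴+85b³+530b²+1485b+1575 = (5b²+50b+105)(b²+7b+15) + (0)
The last nonzero remainder b²+7b+15 is already monic.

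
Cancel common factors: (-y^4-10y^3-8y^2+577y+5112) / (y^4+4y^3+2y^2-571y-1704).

Euclidean algorithm in ℚ[y]:
  -y^4-10y^3-8y^2+577y+5112 = (-1)(y^4+4y^3+2y^2-571y-1704) + (-6y^3-6y^2+6y+3408)
  y^4+4y^3+2y^2-571y-1704 = (-(1/6)y-1/2)(-6y^3-6y^2+6y+3408) + (0)
Last nonzero remainder: -6y^3-6y^2+6y+3408. Dividing through by -6 gives the monic gcd y^3+y^2-y-568.
Cancel y^3+y^2-y-568 from numerator and denominator to get the reduced form.

(-y-9)/(y+3)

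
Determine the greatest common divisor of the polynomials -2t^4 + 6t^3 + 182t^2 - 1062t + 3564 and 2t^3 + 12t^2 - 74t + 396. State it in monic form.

t^3 + 6t^2 - 37t + 198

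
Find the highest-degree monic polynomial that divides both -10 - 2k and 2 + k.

1

Apply the Euclidean algorithm:
  -2k - 10 = (-2)(k + 2) + (-6)
  k + 2 = (-(1/6)k - 1/3)(-6) + (0)
The last nonzero remainder is the constant -6, so the polynomials are coprime and gcd = 1.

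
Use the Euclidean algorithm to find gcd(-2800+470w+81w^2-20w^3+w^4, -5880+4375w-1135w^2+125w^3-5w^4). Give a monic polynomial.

Apply the Euclidean algorithm:
  w^4-20w^3+81w^2+470w-2800 = (-1/5)(-5w^4+125w^3-1135w^2+4375w-5880) + (5w^3-146w^2+1345w-3976)
  -5w^4+125w^3-1135w^2+4375w-5880 = (-w-21/5)(5w^3-146w^2+1345w-3976) + (-(2016/5)w^2+6048w-112896/5)
  5w^3-146w^2+1345w-3976 = (-(25/2016)w+355/2016)(-(2016/5)w^2+6048w-112896/5) + (0)
Last nonzero remainder: -(2016/5)w^2+6048w-112896/5. Dividing through by -2016/5 gives the monic gcd w^2-15w+56.

56-15w+w^2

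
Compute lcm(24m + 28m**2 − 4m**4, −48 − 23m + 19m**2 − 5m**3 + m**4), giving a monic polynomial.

Repeated division with remainder:
  −4m**4 + 28m**2 + 24m = (−4)(m**4 − 5m**3 + 19m**2 − 23m − 48) + (−20m**3 + 104m**2 − 68m − 192)
  m**4 − 5m**3 + 19m**2 − 23m − 48 = (−(1/20)m − 1/100)(−20m**3 + 104m**2 − 68m − 192) + ((416/25)m**2 − (832/25)m − 1248/25)
  −20m**3 + 104m**2 − 68m − 192 = (−(125/104)m + 50/13)((416/25)m**2 − (832/25)m − 1248/25) + (0)
Last nonzero remainder: (416/25)m**2 − (832/25)m − 1248/25. Dividing through by 416/25 gives the monic gcd m**2 − 2m − 3.
Then lcm(f, g) = f·g / gcd(f, g); expanding and making the result monic gives the answer.

−96m − 94m**2 + 15m**3 + 9m**4 − 3m**5 + m**6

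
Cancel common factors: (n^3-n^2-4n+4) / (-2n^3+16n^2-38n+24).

Euclidean algorithm in ℚ[n]:
  n^3-n^2-4n+4 = (-1/2)(-2n^3+16n^2-38n+24) + (7n^2-23n+16)
  -2n^3+16n^2-38n+24 = (-(2/7)n+66/49)(7n^2-23n+16) + (-(120/49)n+120/49)
  7n^2-23n+16 = (-(343/120)n+98/15)(-(120/49)n+120/49) + (0)
Last nonzero remainder: -(120/49)n+120/49. Dividing through by -120/49 gives the monic gcd n-1.
Cancel n-1 from numerator and denominator to get the reduced form.

(-n^2+4)/(2n^2-14n+24)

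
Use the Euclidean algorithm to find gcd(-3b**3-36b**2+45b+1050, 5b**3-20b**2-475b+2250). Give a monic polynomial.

b**2+5b-50

By polynomial division,
  -3b**3-36b**2+45b+1050 = (-3/5)(5b**3-20b**2-475b+2250) + (-48b**2-240b+2400)
  5b**3-20b**2-475b+2250 = (-(5/48)b+15/16)(-48b**2-240b+2400) + (0)
Last nonzero remainder: -48b**2-240b+2400. Dividing through by -48 gives the monic gcd b**2+5b-50.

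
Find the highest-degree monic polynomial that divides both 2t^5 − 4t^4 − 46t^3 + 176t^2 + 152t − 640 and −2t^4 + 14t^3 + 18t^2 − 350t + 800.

t^3 − 2t^2 − 19t + 80

Euclidean algorithm in ℚ[t]:
  2t^5 − 4t^4 − 46t^3 + 176t^2 + 152t − 640 = (−t − 5)(−2t^4 + 14t^3 + 18t^2 − 350t + 800) + (42t^3 − 84t^2 − 798t + 3360)
  −2t^4 + 14t^3 + 18t^2 − 350t + 800 = (−(1/21)t + 5/21)(42t^3 − 84t^2 − 798t + 3360) + (0)
Last nonzero remainder: 42t^3 − 84t^2 − 798t + 3360. Dividing through by 42 gives the monic gcd t^3 − 2t^2 − 19t + 80.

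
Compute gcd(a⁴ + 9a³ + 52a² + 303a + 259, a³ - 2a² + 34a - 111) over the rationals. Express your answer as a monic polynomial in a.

a² + a + 37

Euclidean algorithm in ℚ[a]:
  a⁴ + 9a³ + 52a² + 303a + 259 = (a + 11)(a³ - 2a² + 34a - 111) + (40a² + 40a + 1480)
  a³ - 2a² + 34a - 111 = ((1/40)a - 3/40)(40a² + 40a + 1480) + (0)
Last nonzero remainder: 40a² + 40a + 1480. Dividing through by 40 gives the monic gcd a² + a + 37.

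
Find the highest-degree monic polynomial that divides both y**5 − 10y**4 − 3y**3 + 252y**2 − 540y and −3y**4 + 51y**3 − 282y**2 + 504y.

Euclidean algorithm in ℚ[y]:
  y**5 − 10y**4 − 3y**3 + 252y**2 − 540y = (−(1/3)y − 7/3)(−3y**4 + 51y**3 − 282y**2 + 504y) + (22y**3 − 238y**2 + 636y)
  −3y**4 + 51y**3 − 282y**2 + 504y = (−(3/22)y + 102/121)(22y**3 − 238y**2 + 636y) + ((648/121)y**2 − (3888/121)y)
  22y**3 − 238y**2 + 636y = ((1331/324)y − 6413/324)((648/121)y**2 − (3888/121)y) + (0)
Last nonzero remainder: (648/121)y**2 − (3888/121)y. Dividing through by 648/121 gives the monic gcd y**2 − 6y.

y**2 − 6y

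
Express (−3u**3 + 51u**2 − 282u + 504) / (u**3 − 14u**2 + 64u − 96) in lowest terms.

(−3u + 21)/(u − 4)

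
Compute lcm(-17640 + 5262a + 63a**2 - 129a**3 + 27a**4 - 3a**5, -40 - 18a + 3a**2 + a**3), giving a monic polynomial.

11760 + 2372a - 1796a**2 + 65a**3 + 25a**4 - 7a**5 + a**6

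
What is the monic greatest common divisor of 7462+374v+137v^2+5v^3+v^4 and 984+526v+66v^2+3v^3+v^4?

82-4v+v^2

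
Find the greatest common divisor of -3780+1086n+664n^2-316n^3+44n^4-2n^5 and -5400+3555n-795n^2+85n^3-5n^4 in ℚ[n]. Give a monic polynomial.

Repeated division with remainder:
  -2n^5+44n^4-316n^3+664n^2+1086n-3780 = ((2/5)n-2)(-5n^4+85n^3-795n^2+3555n-5400) + (172n^3-2348n^2+10356n-14580)
  -5n^4+85n^3-795n^2+3555n-5400 = (-(5/172)n+180/1849)(172n^3-2348n^2+10356n-14580) + (-(490680/1849)n^2+(3925440/1849)n-7360200/1849)
  172n^3-2348n^2+10356n-14580 = (-(79507/122670)n+49923/13630)(-(490680/1849)n^2+(3925440/1849)n-7360200/1849) + (0)
Last nonzero remainder: -(490680/1849)n^2+(3925440/1849)n-7360200/1849. Dividing through by -490680/1849 gives the monic gcd n^2-8n+15.

15-8n+n^2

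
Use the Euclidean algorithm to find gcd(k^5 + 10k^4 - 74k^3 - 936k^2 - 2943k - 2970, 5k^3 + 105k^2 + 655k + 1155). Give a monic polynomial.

Euclidean algorithm in ℚ[k]:
  k^5 + 10k^4 - 74k^3 - 936k^2 - 2943k - 2970 = ((1/5)k^2 - (11/5)k + 26/5)(5k^3 + 105k^2 + 655k + 1155) + (-272k^2 - 3808k - 8976)
  5k^3 + 105k^2 + 655k + 1155 = (-(5/272)k - 35/272)(-272k^2 - 3808k - 8976) + (0)
Last nonzero remainder: -272k^2 - 3808k - 8976. Dividing through by -272 gives the monic gcd k^2 + 14k + 33.

k^2 + 14k + 33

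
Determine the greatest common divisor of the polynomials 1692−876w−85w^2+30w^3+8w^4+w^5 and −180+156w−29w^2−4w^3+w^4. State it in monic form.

By polynomial division,
  w^5+8w^4+30w^3−85w^2−876w+1692 = (w+12)(w^4−4w^3−29w^2+156w−180) + (107w^3+107w^2−2568w+3852)
  w^4−4w^3−29w^2+156w−180 = ((1/107)w−5/107)(107w^3+107w^2−2568w+3852) + (0)
Last nonzero remainder: 107w^3+107w^2−2568w+3852. Dividing through by 107 gives the monic gcd w^3+w^2−24w+36.

36−24w+w^2+w^3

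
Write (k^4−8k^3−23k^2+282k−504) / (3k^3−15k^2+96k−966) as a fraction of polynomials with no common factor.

(k^3−k^2−30k+72)/(3k^2+6k+138)

Euclidean algorithm in ℚ[k]:
  k^4−8k^3−23k^2+282k−504 = ((1/3)k−1)(3k^3−15k^2+96k−966) + (−70k^2+700k−1470)
  3k^3−15k^2+96k−966 = (−(3/70)k−3/14)(−70k^2+700k−1470) + (183k−1281)
  −70k^2+700k−1470 = (−(70/183)k+70/61)(183k−1281) + (0)
Last nonzero remainder: 183k−1281. Dividing through by 183 gives the monic gcd k−7.
Cancel k−7 from numerator and denominator to get the reduced form.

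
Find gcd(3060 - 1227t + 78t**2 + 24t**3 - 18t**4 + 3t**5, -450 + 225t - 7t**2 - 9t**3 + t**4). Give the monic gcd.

15 - 8t + t**2

Apply the Euclidean algorithm:
  3t**5 - 18t**4 + 24t**3 + 78t**2 - 1227t + 3060 = (3t + 9)(t**4 - 9t**3 - 7t**2 + 225t - 450) + (126t**3 - 534t**2 - 1902t + 7110)
  t**4 - 9t**3 - 7t**2 + 225t - 450 = ((1/126)t - 50/1323)(126t**3 - 534t**2 - 1902t + 7110) + (-(5330/441)t**2 + (42640/441)t - 26650/147)
  126t**3 - 534t**2 - 1902t + 7110 = (-(27783/2665)t - 104517/2665)(-(5330/441)t**2 + (42640/441)t - 26650/147) + (0)
Last nonzero remainder: -(5330/441)t**2 + (42640/441)t - 26650/147. Dividing through by -5330/441 gives the monic gcd t**2 - 8t + 15.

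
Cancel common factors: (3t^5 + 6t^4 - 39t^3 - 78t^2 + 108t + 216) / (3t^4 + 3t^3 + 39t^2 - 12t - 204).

(t^3 + 2t^2 - 9t - 18)/(t^2 + t + 17)

By polynomial division,
  3t^5 + 6t^4 - 39t^3 - 78t^2 + 108t + 216 = (t + 1)(3t^4 + 3t^3 + 39t^2 - 12t - 204) + (-81t^3 - 105t^2 + 324t + 420)
  3t^4 + 3t^3 + 39t^2 - 12t - 204 = (-(1/27)t + 8/729)(-81t^3 - 105t^2 + 324t + 420) + ((12673/243)t^2 - 50692/243)
  -81t^3 - 105t^2 + 324t + 420 = (-(19683/12673)t - 25515/12673)((12673/243)t^2 - 50692/243) + (0)
Last nonzero remainder: (12673/243)t^2 - 50692/243. Dividing through by 12673/243 gives the monic gcd t^2 - 4.
Cancel t^2 - 4 from numerator and denominator to get the reduced form.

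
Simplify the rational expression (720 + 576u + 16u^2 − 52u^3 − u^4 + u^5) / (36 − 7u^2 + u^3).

(−60 − 28u + 3u^2 + u^3)/(−3 + u)

Apply the Euclidean algorithm:
  u^5 − u^4 − 52u^3 + 16u^2 + 576u + 720 = (u^2 + 6u − 10)(u^3 − 7u^2 + 36) + (−90u^2 + 360u + 1080)
  u^3 − 7u^2 + 36 = (−(1/90)u + 1/30)(−90u^2 + 360u + 1080) + (0)
Last nonzero remainder: −90u^2 + 360u + 1080. Dividing through by −90 gives the monic gcd u^2 − 4u − 12.
Cancel u^2 − 4u − 12 from numerator and denominator to get the reduced form.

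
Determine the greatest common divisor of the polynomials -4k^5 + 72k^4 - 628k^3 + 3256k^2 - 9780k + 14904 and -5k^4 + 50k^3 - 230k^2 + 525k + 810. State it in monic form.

k^3 - 11k^2 + 57k - 162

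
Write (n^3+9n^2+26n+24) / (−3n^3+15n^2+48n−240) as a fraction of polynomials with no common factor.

Apply the Euclidean algorithm:
  n^3+9n^2+26n+24 = (−1/3)(−3n^3+15n^2+48n−240) + (14n^2+42n−56)
  −3n^3+15n^2+48n−240 = (−(3/14)n+12/7)(14n^2+42n−56) + (−36n−144)
  14n^2+42n−56 = (−(7/18)n+7/18)(−36n−144) + (0)
Last nonzero remainder: −36n−144. Dividing through by −36 gives the monic gcd n+4.
Cancel n+4 from numerator and denominator to get the reduced form.

(−n^2−5n−6)/(3n^2−27n+60)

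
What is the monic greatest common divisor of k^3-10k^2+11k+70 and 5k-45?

1

Repeated division with remainder:
  k^3-10k^2+11k+70 = ((1/5)k^2-(1/5)k+2/5)(5k-45) + (88)
  5k-45 = ((5/88)k-45/88)(88) + (0)
The last nonzero remainder is the constant 88, so the polynomials are coprime and gcd = 1.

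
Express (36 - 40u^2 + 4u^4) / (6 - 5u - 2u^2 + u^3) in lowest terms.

By polynomial division,
  4u^4 - 40u^2 + 36 = (4u + 8)(u^3 - 2u^2 - 5u + 6) + (-4u^2 + 16u - 12)
  u^3 - 2u^2 - 5u + 6 = (-(1/4)u - 1/2)(-4u^2 + 16u - 12) + (0)
Last nonzero remainder: -4u^2 + 16u - 12. Dividing through by -4 gives the monic gcd u^2 - 4u + 3.
Cancel u^2 - 4u + 3 from numerator and denominator to get the reduced form.

(12 + 16u + 4u^2)/(2 + u)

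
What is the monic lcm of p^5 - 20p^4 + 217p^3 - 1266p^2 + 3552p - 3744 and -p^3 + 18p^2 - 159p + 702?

Repeated division with remainder:
  p^5 - 20p^4 + 217p^3 - 1266p^2 + 3552p - 3744 = (-p^2 + 2p - 22)(-p^3 + 18p^2 - 159p + 702) + (150p^2 - 1350p + 11700)
  -p^3 + 18p^2 - 159p + 702 = (-(1/150)p + 3/50)(150p^2 - 1350p + 11700) + (0)
Last nonzero remainder: 150p^2 - 1350p + 11700. Dividing through by 150 gives the monic gcd p^2 - 9p + 78.
Then lcm(f, g) = f·g / gcd(f, g); expanding and making the result monic gives the answer.

p^6 - 29p^5 + 397p^4 - 3219p^3 + 14946p^2 - 35712p + 33696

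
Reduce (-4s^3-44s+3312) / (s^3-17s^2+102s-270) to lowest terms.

(-4s^2-36s-368)/(s^2-8s+30)

Apply the Euclidean algorithm:
  -4s^3-44s+3312 = (-4)(s^3-17s^2+102s-270) + (-68s^2+364s+2232)
  s^3-17s^2+102s-270 = (-(1/68)s+99/578)(-68s^2+364s+2232) + ((20946/289)s-188514/289)
  -68s^2+364s+2232 = (-(9826/10473)s-35836/10473)((20946/289)s-188514/289) + (0)
Last nonzero remainder: (20946/289)s-188514/289. Dividing through by 20946/289 gives the monic gcd s-9.
Cancel s-9 from numerator and denominator to get the reduced form.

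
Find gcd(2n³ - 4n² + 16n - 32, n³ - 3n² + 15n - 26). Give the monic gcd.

n - 2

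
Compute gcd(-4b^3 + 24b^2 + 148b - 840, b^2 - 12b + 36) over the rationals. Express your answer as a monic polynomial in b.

By polynomial division,
  -4b^3 + 24b^2 + 148b - 840 = (-4b - 24)(b^2 - 12b + 36) + (4b + 24)
  b^2 - 12b + 36 = ((1/4)b - 9/2)(4b + 24) + (144)
  4b + 24 = ((1/36)b + 1/6)(144) + (0)
The last nonzero remainder is the constant 144, so the polynomials are coprime and gcd = 1.

1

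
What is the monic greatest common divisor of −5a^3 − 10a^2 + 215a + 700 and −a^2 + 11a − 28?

a − 7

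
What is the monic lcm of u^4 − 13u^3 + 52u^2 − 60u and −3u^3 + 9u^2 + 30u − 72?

Repeated division with remainder:
  u^4 − 13u^3 + 52u^2 − 60u = (−(1/3)u + 10/3)(−3u^3 + 9u^2 + 30u − 72) + (32u^2 − 184u + 240)
  −3u^3 + 9u^2 + 30u − 72 = (−(3/32)u − 33/128)(32u^2 − 184u + 240) + ((81/16)u − 81/8)
  32u^2 − 184u + 240 = ((512/81)u − 640/27)((81/16)u − 81/8) + (0)
Last nonzero remainder: (81/16)u − 81/8. Dividing through by 81/16 gives the monic gcd u − 2.
Then lcm(f, g) = f·g / gcd(f, g); expanding and making the result monic gives the answer.

u^6 − 14u^5 + 53u^4 + 44u^3 − 564u^2 + 720u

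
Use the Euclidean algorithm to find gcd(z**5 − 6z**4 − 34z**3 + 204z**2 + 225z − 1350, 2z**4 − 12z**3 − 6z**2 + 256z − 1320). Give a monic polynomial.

z**2 − z − 30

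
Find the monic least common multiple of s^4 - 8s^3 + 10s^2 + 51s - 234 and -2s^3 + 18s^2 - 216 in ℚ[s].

s^5 - 14s^4 + 58s^3 - 9s^2 - 540s + 1404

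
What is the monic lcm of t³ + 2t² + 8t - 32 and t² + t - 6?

t⁴ + 5t³ + 14t² - 8t - 96

By polynomial division,
  t³ + 2t² + 8t - 32 = (t + 1)(t² + t - 6) + (13t - 26)
  t² + t - 6 = ((1/13)t + 3/13)(13t - 26) + (0)
Last nonzero remainder: 13t - 26. Dividing through by 13 gives the monic gcd t - 2.
Then lcm(f, g) = f·g / gcd(f, g); expanding and making the result monic gives the answer.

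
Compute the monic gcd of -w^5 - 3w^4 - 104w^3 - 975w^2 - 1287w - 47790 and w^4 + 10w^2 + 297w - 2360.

w^2 - 3w + 59

By polynomial division,
  -w^5 - 3w^4 - 104w^3 - 975w^2 - 1287w - 47790 = (-w - 3)(w^4 + 10w^2 + 297w - 2360) + (-94w^3 - 648w^2 - 2756w - 54870)
  w^4 + 10w^2 + 297w - 2360 = (-(1/94)w + 162/2209)(-94w^3 - 648w^2 - 2756w - 54870) + ((62300/2209)w^2 - (186900/2209)w + 3675700/2209)
  -94w^3 - 648w^2 - 2756w - 54870 = (-(103823/31150)w - 205437/6230)((62300/2209)w^2 - (186900/2209)w + 3675700/2209) + (0)
Last nonzero remainder: (62300/2209)w^2 - (186900/2209)w + 3675700/2209. Dividing through by 62300/2209 gives the monic gcd w^2 - 3w + 59.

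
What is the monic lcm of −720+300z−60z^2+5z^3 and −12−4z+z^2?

−288−24z+36z^2−10z^3+z^4

Repeated division with remainder:
  5z^3−60z^2+300z−720 = (5z−40)(z^2−4z−12) + (200z−1200)
  z^2−4z−12 = ((1/200)z+1/100)(200z−1200) + (0)
Last nonzero remainder: 200z−1200. Dividing through by 200 gives the monic gcd z−6.
Then lcm(f, g) = f·g / gcd(f, g); expanding and making the result monic gives the answer.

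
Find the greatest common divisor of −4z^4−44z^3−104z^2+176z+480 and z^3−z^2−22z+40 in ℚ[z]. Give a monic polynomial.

z^2+3z−10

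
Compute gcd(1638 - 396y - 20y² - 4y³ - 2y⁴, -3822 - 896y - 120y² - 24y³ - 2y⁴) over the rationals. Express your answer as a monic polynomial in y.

273 + 25y + 5y² + y³

By polynomial division,
  -2y⁴ - 4y³ - 20y² - 396y + 1638 = (-2y⁴ - 24y³ - 120y² - 896y - 3822) + (20y³ + 100y² + 500y + 5460)
  -2y⁴ - 24y³ - 120y² - 896y - 3822 = (-(1/10)y - 7/10)(20y³ + 100y² + 500y + 5460) + (0)
Last nonzero remainder: 20y³ + 100y² + 500y + 5460. Dividing through by 20 gives the monic gcd y³ + 5y² + 25y + 273.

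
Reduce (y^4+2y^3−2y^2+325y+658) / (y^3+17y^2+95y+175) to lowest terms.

Euclidean algorithm in ℚ[y]:
  y^4+2y^3−2y^2+325y+658 = (y−15)(y^3+17y^2+95y+175) + (158y^2+1575y+3283)
  y^3+17y^2+95y+175 = ((1/158)y+1111/24964)(158y^2+1575y+3283) + ((103041/24964)y+721287/24964)
  158y^2+1575y+3283 = ((3944312/103041)y+11708116/103041)((103041/24964)y+721287/24964) + (0)
Last nonzero remainder: (103041/24964)y+721287/24964. Dividing through by 103041/24964 gives the monic gcd y+7.
Cancel y+7 from numerator and denominator to get the reduced form.

(y^3−5y^2+33y+94)/(y^2+10y+25)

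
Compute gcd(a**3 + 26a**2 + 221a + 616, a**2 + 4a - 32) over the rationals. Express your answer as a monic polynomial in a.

By polynomial division,
  a**3 + 26a**2 + 221a + 616 = (a + 22)(a**2 + 4a - 32) + (165a + 1320)
  a**2 + 4a - 32 = ((1/165)a - 4/165)(165a + 1320) + (0)
Last nonzero remainder: 165a + 1320. Dividing through by 165 gives the monic gcd a + 8.

a + 8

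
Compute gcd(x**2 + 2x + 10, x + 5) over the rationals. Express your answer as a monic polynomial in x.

Repeated division with remainder:
  x**2 + 2x + 10 = (x − 3)(x + 5) + (25)
  x + 5 = ((1/25)x + 1/5)(25) + (0)
The last nonzero remainder is the constant 25, so the polynomials are coprime and gcd = 1.

1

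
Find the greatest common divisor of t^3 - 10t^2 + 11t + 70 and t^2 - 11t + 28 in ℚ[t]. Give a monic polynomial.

t - 7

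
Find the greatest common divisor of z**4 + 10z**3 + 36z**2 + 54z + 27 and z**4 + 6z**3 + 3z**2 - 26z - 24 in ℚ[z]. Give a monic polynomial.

Repeated division with remainder:
  z**4 + 10z**3 + 36z**2 + 54z + 27 = (z**4 + 6z**3 + 3z**2 - 26z - 24) + (4z**3 + 33z**2 + 80z + 51)
  z**4 + 6z**3 + 3z**2 - 26z - 24 = ((1/4)z - 9/16)(4z**3 + 33z**2 + 80z + 51) + ((25/16)z**2 + (25/4)z + 75/16)
  4z**3 + 33z**2 + 80z + 51 = ((64/25)z + 272/25)((25/16)z**2 + (25/4)z + 75/16) + (0)
Last nonzero remainder: (25/16)z**2 + (25/4)z + 75/16. Dividing through by 25/16 gives the monic gcd z**2 + 4z + 3.

z**2 + 4z + 3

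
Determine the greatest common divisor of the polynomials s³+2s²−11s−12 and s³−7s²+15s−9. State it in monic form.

s−3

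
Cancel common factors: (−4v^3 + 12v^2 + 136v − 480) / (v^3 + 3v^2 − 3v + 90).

(−4v^2 + 36v − 80)/(v^2 − 3v + 15)

Repeated division with remainder:
  −4v^3 + 12v^2 + 136v − 480 = (−4)(v^3 + 3v^2 − 3v + 90) + (24v^2 + 124v − 120)
  v^3 + 3v^2 − 3v + 90 = ((1/24)v − 13/144)(24v^2 + 124v − 120) + ((475/36)v + 475/6)
  24v^2 + 124v − 120 = ((864/475)v − 144/95)((475/36)v + 475/6) + (0)
Last nonzero remainder: (475/36)v + 475/6. Dividing through by 475/36 gives the monic gcd v + 6.
Cancel v + 6 from numerator and denominator to get the reduced form.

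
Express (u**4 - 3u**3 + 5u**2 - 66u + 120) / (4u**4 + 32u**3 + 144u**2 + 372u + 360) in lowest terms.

By polynomial division,
  u**4 - 3u**3 + 5u**2 - 66u + 120 = (1/4)(4u**4 + 32u**3 + 144u**2 + 372u + 360) + (-11u**3 - 31u**2 - 159u + 30)
  4u**4 + 32u**3 + 144u**2 + 372u + 360 = (-(4/11)u - 228/121)(-11u**3 - 31u**2 - 159u + 30) + ((3360/121)u**2 + (10080/121)u + 50400/121)
  -11u**3 - 31u**2 - 159u + 30 = (-(1331/3360)u + 121/1680)((3360/121)u**2 + (10080/121)u + 50400/121) + (0)
Last nonzero remainder: (3360/121)u**2 + (10080/121)u + 50400/121. Dividing through by 3360/121 gives the monic gcd u**2 + 3u + 15.
Cancel u**2 + 3u + 15 from numerator and denominator to get the reduced form.

(u**2 - 6u + 8)/(4u**2 + 20u + 24)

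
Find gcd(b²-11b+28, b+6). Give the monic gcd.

Apply the Euclidean algorithm:
  b²-11b+28 = (b-17)(b+6) + (130)
  b+6 = ((1/130)b+3/65)(130) + (0)
The last nonzero remainder is the constant 130, so the polynomials are coprime and gcd = 1.

1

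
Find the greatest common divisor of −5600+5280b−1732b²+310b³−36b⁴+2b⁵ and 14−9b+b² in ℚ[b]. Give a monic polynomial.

Repeated division with remainder:
  2b⁵−36b⁴+310b³−1732b²+5280b−5600 = (2b³−18b²+120b−400)(b²−9b+14) + (0)
The last nonzero remainder b²−9b+14 is already monic.

14−9b+b²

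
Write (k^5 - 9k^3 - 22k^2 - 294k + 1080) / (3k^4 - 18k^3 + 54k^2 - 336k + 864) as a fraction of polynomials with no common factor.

(k^2 + 2k - 15)/(3k - 12)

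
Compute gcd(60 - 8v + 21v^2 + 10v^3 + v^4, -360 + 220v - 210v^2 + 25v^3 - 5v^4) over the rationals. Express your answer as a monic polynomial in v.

Repeated division with remainder:
  v^4 + 10v^3 + 21v^2 - 8v + 60 = (-1/5)(-5v^4 + 25v^3 - 210v^2 + 220v - 360) + (15v^3 - 21v^2 + 36v - 12)
  -5v^4 + 25v^3 - 210v^2 + 220v - 360 = (-(1/3)v + 6/5)(15v^3 - 21v^2 + 36v - 12) + (-(864/5)v^2 + (864/5)v - 1728/5)
  15v^3 - 21v^2 + 36v - 12 = (-(25/288)v + 5/144)(-(864/5)v^2 + (864/5)v - 1728/5) + (0)
Last nonzero remainder: -(864/5)v^2 + (864/5)v - 1728/5. Dividing through by -864/5 gives the monic gcd v^2 - v + 2.

2 - v + v^2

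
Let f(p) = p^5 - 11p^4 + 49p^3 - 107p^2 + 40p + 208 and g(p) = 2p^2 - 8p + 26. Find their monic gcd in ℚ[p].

Euclidean algorithm in ℚ[p]:
  p^5 - 11p^4 + 49p^3 - 107p^2 + 40p + 208 = ((1/2)p^3 - (7/2)p^2 + 4p + 8)(2p^2 - 8p + 26) + (0)
Last nonzero remainder: 2p^2 - 8p + 26. Dividing through by 2 gives the monic gcd p^2 - 4p + 13.

p^2 - 4p + 13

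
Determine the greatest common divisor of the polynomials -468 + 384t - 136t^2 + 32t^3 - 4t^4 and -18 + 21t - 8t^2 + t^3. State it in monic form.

9 - 6t + t^2

Repeated division with remainder:
  -4t^4 + 32t^3 - 136t^2 + 384t - 468 = (-4t)(t^3 - 8t^2 + 21t - 18) + (-52t^2 + 312t - 468)
  t^3 - 8t^2 + 21t - 18 = (-(1/52)t + 1/26)(-52t^2 + 312t - 468) + (0)
Last nonzero remainder: -52t^2 + 312t - 468. Dividing through by -52 gives the monic gcd t^2 - 6t + 9.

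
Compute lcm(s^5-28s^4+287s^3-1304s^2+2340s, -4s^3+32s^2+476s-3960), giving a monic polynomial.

s^6-17s^5-21s^4+1853s^3-12004s^2+25740s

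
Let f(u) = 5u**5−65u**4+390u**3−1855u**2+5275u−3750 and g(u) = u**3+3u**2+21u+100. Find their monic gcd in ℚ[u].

u**2−u+25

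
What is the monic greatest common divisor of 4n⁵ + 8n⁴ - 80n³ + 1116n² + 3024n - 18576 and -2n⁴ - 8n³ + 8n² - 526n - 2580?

n³ - n² + n + 258

Apply the Euclidean algorithm:
  4n⁵ + 8n⁴ - 80n³ + 1116n² + 3024n - 18576 = (-2n + 4)(-2n⁴ - 8n³ + 8n² - 526n - 2580) + (-32n³ + 32n² - 32n - 8256)
  -2n⁴ - 8n³ + 8n² - 526n - 2580 = ((1/16)n + 5/16)(-32n³ + 32n² - 32n - 8256) + (0)
Last nonzero remainder: -32n³ + 32n² - 32n - 8256. Dividing through by -32 gives the monic gcd n³ - n² + n + 258.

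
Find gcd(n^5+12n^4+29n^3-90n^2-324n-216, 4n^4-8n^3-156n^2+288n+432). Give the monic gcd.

n^3+4n^2-15n-18

By polynomial division,
  n^5+12n^4+29n^3-90n^2-324n-216 = ((1/4)n+7/2)(4n^4-8n^3-156n^2+288n+432) + (96n^3+384n^2-1440n-1728)
  4n^4-8n^3-156n^2+288n+432 = ((1/24)n-1/4)(96n^3+384n^2-1440n-1728) + (0)
Last nonzero remainder: 96n^3+384n^2-1440n-1728. Dividing through by 96 gives the monic gcd n^3+4n^2-15n-18.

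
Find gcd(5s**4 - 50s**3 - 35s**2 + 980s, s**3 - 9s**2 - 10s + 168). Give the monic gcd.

Euclidean algorithm in ℚ[s]:
  5s**4 - 50s**3 - 35s**2 + 980s = (5s - 5)(s**3 - 9s**2 - 10s + 168) + (-30s**2 + 90s + 840)
  s**3 - 9s**2 - 10s + 168 = (-(1/30)s + 1/5)(-30s**2 + 90s + 840) + (0)
Last nonzero remainder: -30s**2 + 90s + 840. Dividing through by -30 gives the monic gcd s**2 - 3s - 28.

s**2 - 3s - 28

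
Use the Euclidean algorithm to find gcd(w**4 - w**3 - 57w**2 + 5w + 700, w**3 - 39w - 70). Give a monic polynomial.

By polynomial division,
  w**4 - w**3 - 57w**2 + 5w + 700 = (w - 1)(w**3 - 39w - 70) + (-18w**2 + 36w + 630)
  w**3 - 39w - 70 = (-(1/18)w - 1/9)(-18w**2 + 36w + 630) + (0)
Last nonzero remainder: -18w**2 + 36w + 630. Dividing through by -18 gives the monic gcd w**2 - 2w - 35.

w**2 - 2w - 35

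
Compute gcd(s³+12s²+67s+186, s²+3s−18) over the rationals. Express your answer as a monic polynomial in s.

s+6

Euclidean algorithm in ℚ[s]:
  s³+12s²+67s+186 = (s+9)(s²+3s−18) + (58s+348)
  s²+3s−18 = ((1/58)s−3/58)(58s+348) + (0)
Last nonzero remainder: 58s+348. Dividing through by 58 gives the monic gcd s+6.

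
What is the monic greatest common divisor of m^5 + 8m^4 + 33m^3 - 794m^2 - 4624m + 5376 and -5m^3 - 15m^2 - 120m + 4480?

m^3 + 3m^2 + 24m - 896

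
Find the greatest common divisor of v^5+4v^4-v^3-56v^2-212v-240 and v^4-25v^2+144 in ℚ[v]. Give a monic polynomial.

v^2-v-12

Apply the Euclidean algorithm:
  v^5+4v^4-v^3-56v^2-212v-240 = (v+4)(v^4-25v^2+144) + (24v^3+44v^2-356v-816)
  v^4-25v^2+144 = ((1/24)v-11/144)(24v^3+44v^2-356v-816) + (-(245/36)v^2+(245/36)v+245/3)
  24v^3+44v^2-356v-816 = (-(864/245)v-2448/245)(-(245/36)v^2+(245/36)v+245/3) + (0)
Last nonzero remainder: -(245/36)v^2+(245/36)v+245/3. Dividing through by -245/36 gives the monic gcd v^2-v-12.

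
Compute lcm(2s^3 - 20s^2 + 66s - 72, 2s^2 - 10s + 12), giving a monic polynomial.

Repeated division with remainder:
  2s^3 - 20s^2 + 66s - 72 = (s - 5)(2s^2 - 10s + 12) + (4s - 12)
  2s^2 - 10s + 12 = ((1/2)s - 1)(4s - 12) + (0)
Last nonzero remainder: 4s - 12. Dividing through by 4 gives the monic gcd s - 3.
Then lcm(f, g) = f·g / gcd(f, g); expanding and making the result monic gives the answer.

s^4 - 12s^3 + 53s^2 - 102s + 72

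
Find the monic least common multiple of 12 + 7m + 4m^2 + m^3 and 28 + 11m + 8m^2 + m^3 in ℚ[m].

Euclidean algorithm in ℚ[m]:
  m^3 + 4m^2 + 7m + 12 = (m^3 + 8m^2 + 11m + 28) + (-4m^2 - 4m - 16)
  m^3 + 8m^2 + 11m + 28 = (-(1/4)m - 7/4)(-4m^2 - 4m - 16) + (0)
Last nonzero remainder: -4m^2 - 4m - 16. Dividing through by -4 gives the monic gcd m^2 + m + 4.
Then lcm(f, g) = f·g / gcd(f, g); expanding and making the result monic gives the answer.

84 + 61m + 35m^2 + 11m^3 + m^4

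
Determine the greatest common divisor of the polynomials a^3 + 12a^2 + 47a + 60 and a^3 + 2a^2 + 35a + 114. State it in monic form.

a + 3

Repeated division with remainder:
  a^3 + 12a^2 + 47a + 60 = (a^3 + 2a^2 + 35a + 114) + (10a^2 + 12a - 54)
  a^3 + 2a^2 + 35a + 114 = ((1/10)a + 2/25)(10a^2 + 12a - 54) + ((986/25)a + 2958/25)
  10a^2 + 12a - 54 = ((125/493)a - 225/493)((986/25)a + 2958/25) + (0)
Last nonzero remainder: (986/25)a + 2958/25. Dividing through by 986/25 gives the monic gcd a + 3.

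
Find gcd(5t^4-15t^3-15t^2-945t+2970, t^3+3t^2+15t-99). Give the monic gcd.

t^3+3t^2+15t-99

Repeated division with remainder:
  5t^4-15t^3-15t^2-945t+2970 = (5t-30)(t^3+3t^2+15t-99) + (0)
The last nonzero remainder t^3+3t^2+15t-99 is already monic.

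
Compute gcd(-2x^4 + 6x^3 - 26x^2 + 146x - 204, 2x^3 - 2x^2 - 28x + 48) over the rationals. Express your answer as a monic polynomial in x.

By polynomial division,
  -2x^4 + 6x^3 - 26x^2 + 146x - 204 = (-x + 2)(2x^3 - 2x^2 - 28x + 48) + (-50x^2 + 250x - 300)
  2x^3 - 2x^2 - 28x + 48 = (-(1/25)x - 4/25)(-50x^2 + 250x - 300) + (0)
Last nonzero remainder: -50x^2 + 250x - 300. Dividing through by -50 gives the monic gcd x^2 - 5x + 6.

x^2 - 5x + 6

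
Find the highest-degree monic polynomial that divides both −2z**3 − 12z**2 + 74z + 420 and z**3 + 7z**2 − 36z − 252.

z**2 + z − 42

Apply the Euclidean algorithm:
  −2z**3 − 12z**2 + 74z + 420 = (−2)(z**3 + 7z**2 − 36z − 252) + (2z**2 + 2z − 84)
  z**3 + 7z**2 − 36z − 252 = ((1/2)z + 3)(2z**2 + 2z − 84) + (0)
Last nonzero remainder: 2z**2 + 2z − 84. Dividing through by 2 gives the monic gcd z**2 + z − 42.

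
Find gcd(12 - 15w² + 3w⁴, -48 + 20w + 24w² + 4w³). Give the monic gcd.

By polynomial division,
  3w⁴ - 15w² + 12 = ((3/4)w - 9/2)(4w³ + 24w² + 20w - 48) + (78w² + 126w - 204)
  4w³ + 24w² + 20w - 48 = ((2/39)w + 38/169)(78w² + 126w - 204) + ((360/169)w - 360/169)
  78w² + 126w - 204 = ((2197/60)w + 2873/30)((360/169)w - 360/169) + (0)
Last nonzero remainder: (360/169)w - 360/169. Dividing through by 360/169 gives the monic gcd w - 1.

-1 + w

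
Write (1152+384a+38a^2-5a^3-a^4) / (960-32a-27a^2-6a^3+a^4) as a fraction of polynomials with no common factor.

(-6-a)/(-5+a)

Euclidean algorithm in ℚ[a]:
  -a^4-5a^3+38a^2+384a+1152 = (-1)(a^4-6a^3-27a^2-32a+960) + (-11a^3+11a^2+352a+2112)
  a^4-6a^3-27a^2-32a+960 = (-(1/11)a+5/11)(-11a^3+11a^2+352a+2112) + (0)
Last nonzero remainder: -11a^3+11a^2+352a+2112. Dividing through by -11 gives the monic gcd a^3-a^2-32a-192.
Cancel a^3-a^2-32a-192 from numerator and denominator to get the reduced form.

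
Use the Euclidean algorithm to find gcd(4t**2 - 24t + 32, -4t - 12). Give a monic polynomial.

Euclidean algorithm in ℚ[t]:
  4t**2 - 24t + 32 = (-t + 9)(-4t - 12) + (140)
  -4t - 12 = (-(1/35)t - 3/35)(140) + (0)
The last nonzero remainder is the constant 140, so the polynomials are coprime and gcd = 1.

1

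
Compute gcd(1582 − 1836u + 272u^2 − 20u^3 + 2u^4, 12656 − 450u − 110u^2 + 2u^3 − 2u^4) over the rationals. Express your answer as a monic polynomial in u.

−791 + 127u − 9u^2 + u^3

By polynomial division,
  2u^4 − 20u^3 + 272u^2 − 1836u + 1582 = (−1)(−2u^4 + 2u^3 − 110u^2 − 450u + 12656) + (−18u^3 + 162u^2 − 2286u + 14238)
  −2u^4 + 2u^3 − 110u^2 − 450u + 12656 = ((1/9)u + 8/9)(−18u^3 + 162u^2 − 2286u + 14238) + (0)
Last nonzero remainder: −18u^3 + 162u^2 − 2286u + 14238. Dividing through by −18 gives the monic gcd u^3 − 9u^2 + 127u − 791.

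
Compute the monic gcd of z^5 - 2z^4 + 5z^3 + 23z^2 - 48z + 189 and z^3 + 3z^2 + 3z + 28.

Euclidean algorithm in ℚ[z]:
  z^5 - 2z^4 + 5z^3 + 23z^2 - 48z + 189 = (z^2 - 5z + 17)(z^3 + 3z^2 + 3z + 28) + (-41z^2 + 41z - 287)
  z^3 + 3z^2 + 3z + 28 = (-(1/41)z - 4/41)(-41z^2 + 41z - 287) + (0)
Last nonzero remainder: -41z^2 + 41z - 287. Dividing through by -41 gives the monic gcd z^2 - z + 7.

z^2 - z + 7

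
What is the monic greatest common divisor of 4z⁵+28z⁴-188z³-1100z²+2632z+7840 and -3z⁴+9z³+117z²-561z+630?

z²+2z-35

Apply the Euclidean algorithm:
  4z⁵+28z⁴-188z³-1100z²+2632z+7840 = (-(4/3)z-40/3)(-3z⁴+9z³+117z²-561z+630) + (88z³-288z²-4008z+16240)
  -3z⁴+9z³+117z²-561z+630 = (-(3/88)z-9/968)(88z³-288z²-4008z+16240) + (-(2700/121)z²-(5400/121)z+94500/121)
  88z³-288z²-4008z+16240 = (-(2662/675)z+14036/675)(-(2700/121)z²-(5400/121)z+94500/121) + (0)
Last nonzero remainder: -(2700/121)z²-(5400/121)z+94500/121. Dividing through by -2700/121 gives the monic gcd z²+2z-35.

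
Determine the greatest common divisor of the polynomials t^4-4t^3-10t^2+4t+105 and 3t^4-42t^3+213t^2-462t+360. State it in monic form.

t^2-8t+15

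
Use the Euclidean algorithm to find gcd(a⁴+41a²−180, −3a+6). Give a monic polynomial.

By polynomial division,
  a⁴+41a²−180 = (−(1/3)a³−(2/3)a²−15a−30)(−3a+6) + (0)
Last nonzero remainder: −3a+6. Dividing through by −3 gives the monic gcd a−2.

a−2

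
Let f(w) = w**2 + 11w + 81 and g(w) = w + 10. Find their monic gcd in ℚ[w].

1

Apply the Euclidean algorithm:
  w**2 + 11w + 81 = (w + 1)(w + 10) + (71)
  w + 10 = ((1/71)w + 10/71)(71) + (0)
The last nonzero remainder is the constant 71, so the polynomials are coprime and gcd = 1.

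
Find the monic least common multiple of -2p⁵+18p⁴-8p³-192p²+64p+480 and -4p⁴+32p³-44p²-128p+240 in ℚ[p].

Euclidean algorithm in ℚ[p]:
  -2p⁵+18p⁴-8p³-192p²+64p+480 = ((1/2)p-1/2)(-4p⁴+32p³-44p²-128p+240) + (30p³-150p²-120p+600)
  -4p⁴+32p³-44p²-128p+240 = (-(2/15)p+2/5)(30p³-150p²-120p+600) + (0)
Last nonzero remainder: 30p³-150p²-120p+600. Dividing through by 30 gives the monic gcd p³-5p²-4p+20.
Then lcm(f, g) = f·g / gcd(f, g); expanding and making the result monic gives the answer.

p⁶-12p⁵+31p⁴+84p³-320p²-144p+720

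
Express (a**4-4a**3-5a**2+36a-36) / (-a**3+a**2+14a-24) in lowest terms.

(-a**2-a+6)/(a+4)

Euclidean algorithm in ℚ[a]:
  a**4-4a**3-5a**2+36a-36 = (-a+3)(-a**3+a**2+14a-24) + (6a**2-30a+36)
  -a**3+a**2+14a-24 = (-(1/6)a-2/3)(6a**2-30a+36) + (0)
Last nonzero remainder: 6a**2-30a+36. Dividing through by 6 gives the monic gcd a**2-5a+6.
Cancel a**2-5a+6 from numerator and denominator to get the reduced form.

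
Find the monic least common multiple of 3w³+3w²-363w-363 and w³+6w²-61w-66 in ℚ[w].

w⁴-5w³-127w²+605w+726

Apply the Euclidean algorithm:
  3w³+3w²-363w-363 = (3)(w³+6w²-61w-66) + (-15w²-180w-165)
  w³+6w²-61w-66 = (-(1/15)w+2/5)(-15w²-180w-165) + (0)
Last nonzero remainder: -15w²-180w-165. Dividing through by -15 gives the monic gcd w²+12w+11.
Then lcm(f, g) = f·g / gcd(f, g); expanding and making the result monic gives the answer.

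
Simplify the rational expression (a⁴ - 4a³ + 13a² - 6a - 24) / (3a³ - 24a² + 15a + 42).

Repeated division with remainder:
  a⁴ - 4a³ + 13a² - 6a - 24 = ((1/3)a + 4/3)(3a³ - 24a² + 15a + 42) + (40a² - 40a - 80)
  3a³ - 24a² + 15a + 42 = ((3/40)a - 21/40)(40a² - 40a - 80) + (0)
Last nonzero remainder: 40a² - 40a - 80. Dividing through by 40 gives the monic gcd a² - a - 2.
Cancel a² - a - 2 from numerator and denominator to get the reduced form.

(a² - 3a + 12)/(3a - 21)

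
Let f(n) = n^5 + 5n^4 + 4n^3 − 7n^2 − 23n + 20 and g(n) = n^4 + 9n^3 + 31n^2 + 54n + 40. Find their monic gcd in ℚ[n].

By polynomial division,
  n^5 + 5n^4 + 4n^3 − 7n^2 − 23n + 20 = (n − 4)(n^4 + 9n^3 + 31n^2 + 54n + 40) + (9n^3 + 63n^2 + 153n + 180)
  n^4 + 9n^3 + 31n^2 + 54n + 40 = ((1/9)n + 2/9)(9n^3 + 63n^2 + 153n + 180) + (0)
Last nonzero remainder: 9n^3 + 63n^2 + 153n + 180. Dividing through by 9 gives the monic gcd n^3 + 7n^2 + 17n + 20.

n^3 + 7n^2 + 17n + 20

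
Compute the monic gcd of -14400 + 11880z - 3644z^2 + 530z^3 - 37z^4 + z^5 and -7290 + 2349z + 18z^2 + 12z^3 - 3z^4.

30 - 13z + z^2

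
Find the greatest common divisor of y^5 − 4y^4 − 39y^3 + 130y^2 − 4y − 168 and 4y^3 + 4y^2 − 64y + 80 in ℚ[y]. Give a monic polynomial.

y^2 − 4y + 4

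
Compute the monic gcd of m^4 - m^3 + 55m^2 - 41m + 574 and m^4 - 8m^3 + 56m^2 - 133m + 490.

m^2 - m + 14

Euclidean algorithm in ℚ[m]:
  m^4 - m^3 + 55m^2 - 41m + 574 = (m^4 - 8m^3 + 56m^2 - 133m + 490) + (7m^3 - m^2 + 92m + 84)
  m^4 - 8m^3 + 56m^2 - 133m + 490 = ((1/7)m - 55/49)(7m^3 - m^2 + 92m + 84) + ((2045/49)m^2 - (2045/49)m + 4090/7)
  7m^3 - m^2 + 92m + 84 = ((343/2045)m + 294/2045)((2045/49)m^2 - (2045/49)m + 4090/7) + (0)
Last nonzero remainder: (2045/49)m^2 - (2045/49)m + 4090/7. Dividing through by 2045/49 gives the monic gcd m^2 - m + 14.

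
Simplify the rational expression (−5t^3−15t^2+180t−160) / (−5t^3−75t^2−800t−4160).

(t^2−5t+4)/(t^2+7t+104)

By polynomial division,
  −5t^3−15t^2+180t−160 = (−5t^3−75t^2−800t−4160) + (60t^2+980t+4000)
  −5t^3−75t^2−800t−4160 = (−(1/12)t+1/9)(60t^2+980t+4000) + (−(5180/9)t−41440/9)
  60t^2+980t+4000 = (−(27/259)t−225/259)(−(5180/9)t−41440/9) + (0)
Last nonzero remainder: −(5180/9)t−41440/9. Dividing through by −5180/9 gives the monic gcd t+8.
Cancel t+8 from numerator and denominator to get the reduced form.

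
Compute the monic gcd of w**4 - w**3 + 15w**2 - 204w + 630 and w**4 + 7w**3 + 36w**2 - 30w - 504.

w**2 + 6w + 42

By polynomial division,
  w**4 - w**3 + 15w**2 - 204w + 630 = (w**4 + 7w**3 + 36w**2 - 30w - 504) + (-8w**3 - 21w**2 - 174w + 1134)
  w**4 + 7w**3 + 36w**2 - 30w - 504 = (-(1/8)w - 35/64)(-8w**3 - 21w**2 - 174w + 1134) + ((177/64)w**2 + (531/32)w + 3717/32)
  -8w**3 - 21w**2 - 174w + 1134 = (-(512/177)w + 576/59)((177/64)w**2 + (531/32)w + 3717/32) + (0)
Last nonzero remainder: (177/64)w**2 + (531/32)w + 3717/32. Dividing through by 177/64 gives the monic gcd w**2 + 6w + 42.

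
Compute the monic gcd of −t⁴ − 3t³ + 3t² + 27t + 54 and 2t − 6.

t − 3

Euclidean algorithm in ℚ[t]:
  −t⁴ − 3t³ + 3t² + 27t + 54 = (−(1/2)t³ − 3t² − (15/2)t − 9)(2t − 6) + (0)
Last nonzero remainder: 2t − 6. Dividing through by 2 gives the monic gcd t − 3.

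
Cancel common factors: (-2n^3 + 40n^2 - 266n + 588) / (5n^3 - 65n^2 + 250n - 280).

(-2n^2 + 26n - 84)/(5n^2 - 30n + 40)

By polynomial division,
  -2n^3 + 40n^2 - 266n + 588 = (-2/5)(5n^3 - 65n^2 + 250n - 280) + (14n^2 - 166n + 476)
  5n^3 - 65n^2 + 250n - 280 = ((5/14)n - 20/49)(14n^2 - 166n + 476) + ((600/49)n - 600/7)
  14n^2 - 166n + 476 = ((343/300)n - 833/150)((600/49)n - 600/7) + (0)
Last nonzero remainder: (600/49)n - 600/7. Dividing through by 600/49 gives the monic gcd n - 7.
Cancel n - 7 from numerator and denominator to get the reduced form.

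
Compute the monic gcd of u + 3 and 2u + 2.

1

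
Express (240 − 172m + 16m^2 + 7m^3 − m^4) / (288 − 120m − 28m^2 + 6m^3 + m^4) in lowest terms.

(30 + m − m^2)/(36 + 12m + m^2)

Repeated division with remainder:
  −m^4 + 7m^3 + 16m^2 − 172m + 240 = (−1)(m^4 + 6m^3 − 28m^2 − 120m + 288) + (13m^3 − 12m^2 − 292m + 528)
  m^4 + 6m^3 − 28m^2 − 120m + 288 = ((1/13)m + 90/169)(13m^3 − 12m^2 − 292m + 528) + ((144/169)m^2 − (864/169)m + 1152/169)
  13m^3 − 12m^2 − 292m + 528 = ((2197/144)m + 1859/24)((144/169)m^2 − (864/169)m + 1152/169) + (0)
Last nonzero remainder: (144/169)m^2 − (864/169)m + 1152/169. Dividing through by 144/169 gives the monic gcd m^2 − 6m + 8.
Cancel m^2 − 6m + 8 from numerator and denominator to get the reduced form.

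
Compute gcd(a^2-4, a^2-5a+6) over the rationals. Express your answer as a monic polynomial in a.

a-2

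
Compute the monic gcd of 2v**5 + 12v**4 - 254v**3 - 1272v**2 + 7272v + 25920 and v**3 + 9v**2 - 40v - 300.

v**2 + 4v - 60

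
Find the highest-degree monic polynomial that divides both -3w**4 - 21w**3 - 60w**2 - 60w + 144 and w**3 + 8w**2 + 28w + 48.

w**3 + 8w**2 + 28w + 48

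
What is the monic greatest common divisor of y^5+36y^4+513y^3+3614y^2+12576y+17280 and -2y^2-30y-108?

Repeated division with remainder:
  y^5+36y^4+513y^3+3614y^2+12576y+17280 = (-(1/2)y^3-(21/2)y^2-72y-160)(-2y^2-30y-108) + (0)
Last nonzero remainder: -2y^2-30y-108. Dividing through by -2 gives the monic gcd y^2+15y+54.

y^2+15y+54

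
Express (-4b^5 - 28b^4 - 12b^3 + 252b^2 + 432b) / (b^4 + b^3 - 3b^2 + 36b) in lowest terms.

(-4b^3 - 12b^2 + 36b + 108)/(b^2 - 3b + 9)

Euclidean algorithm in ℚ[b]:
  -4b^5 - 28b^4 - 12b^3 + 252b^2 + 432b = (-4b - 24)(b^4 + b^3 - 3b^2 + 36b) + (324b^2 + 1296b)
  b^4 + b^3 - 3b^2 + 36b = ((1/324)b^2 - (1/108)b + 1/36)(324b^2 + 1296b) + (0)
Last nonzero remainder: 324b^2 + 1296b. Dividing through by 324 gives the monic gcd b^2 + 4b.
Cancel b^2 + 4b from numerator and denominator to get the reduced form.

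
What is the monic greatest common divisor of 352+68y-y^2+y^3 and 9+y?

1

Apply the Euclidean algorithm:
  y^3-y^2+68y+352 = (y^2-10y+158)(y+9) + (-1070)
  y+9 = (-(1/1070)y-9/1070)(-1070) + (0)
The last nonzero remainder is the constant -1070, so the polynomials are coprime and gcd = 1.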